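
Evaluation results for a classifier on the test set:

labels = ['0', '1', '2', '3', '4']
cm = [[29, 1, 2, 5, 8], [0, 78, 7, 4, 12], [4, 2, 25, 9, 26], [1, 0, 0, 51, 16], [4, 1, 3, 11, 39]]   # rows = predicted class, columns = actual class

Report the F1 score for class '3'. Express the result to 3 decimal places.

0.689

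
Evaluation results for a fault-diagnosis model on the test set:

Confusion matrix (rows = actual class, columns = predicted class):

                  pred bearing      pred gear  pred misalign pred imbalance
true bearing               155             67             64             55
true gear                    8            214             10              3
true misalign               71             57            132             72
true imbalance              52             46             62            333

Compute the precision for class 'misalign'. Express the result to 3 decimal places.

Take TP from the diagonal, FP from the rest of the 'misalign' prediction marginal, FN from the rest of the 'misalign' actual marginal.
precision = TP/(TP+FP).
misalign: TP=132, FP=64+10+62=136 → 132/268 = 0.4925

0.493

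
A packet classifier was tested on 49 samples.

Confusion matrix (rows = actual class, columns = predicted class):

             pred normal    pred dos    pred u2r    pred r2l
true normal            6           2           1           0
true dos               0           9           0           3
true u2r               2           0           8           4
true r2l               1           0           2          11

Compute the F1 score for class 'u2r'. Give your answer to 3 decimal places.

0.640

Treat 'u2r' as positive and all other classes as negative.
F1 score = 2·TP/(2·TP+FP+FN).
u2r: TP=8, FP=1+0+2=3, FN=2+0+4=6 → 16/25 = 0.6400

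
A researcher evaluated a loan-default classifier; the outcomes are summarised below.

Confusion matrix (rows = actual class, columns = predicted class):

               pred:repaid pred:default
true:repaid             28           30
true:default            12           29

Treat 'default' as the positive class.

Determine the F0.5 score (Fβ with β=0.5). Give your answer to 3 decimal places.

0.523

Fβ = (1+β²)·TP / ((1+β²)·TP + β²·FN + FP), with β²=1/4
= 1.25·29 / (1.25·29 + 0.25·12 + 30) = 0.523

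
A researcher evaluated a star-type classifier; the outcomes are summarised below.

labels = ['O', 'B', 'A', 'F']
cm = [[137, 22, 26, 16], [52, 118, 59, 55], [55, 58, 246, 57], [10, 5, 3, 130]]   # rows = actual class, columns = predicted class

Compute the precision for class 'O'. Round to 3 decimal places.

Take TP from the diagonal, FP from the rest of the 'O' prediction marginal, FN from the rest of the 'O' actual marginal.
precision = TP/(TP+FP).
O: TP=137, FP=52+55+10=117 → 137/254 = 0.5394

0.539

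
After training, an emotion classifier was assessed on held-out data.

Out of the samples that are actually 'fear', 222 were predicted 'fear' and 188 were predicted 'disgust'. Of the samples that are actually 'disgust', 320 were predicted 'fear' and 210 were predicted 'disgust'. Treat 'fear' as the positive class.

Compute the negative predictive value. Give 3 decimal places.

0.528

NPV = TN/(TN+FN) = 210/(210+188) = 0.528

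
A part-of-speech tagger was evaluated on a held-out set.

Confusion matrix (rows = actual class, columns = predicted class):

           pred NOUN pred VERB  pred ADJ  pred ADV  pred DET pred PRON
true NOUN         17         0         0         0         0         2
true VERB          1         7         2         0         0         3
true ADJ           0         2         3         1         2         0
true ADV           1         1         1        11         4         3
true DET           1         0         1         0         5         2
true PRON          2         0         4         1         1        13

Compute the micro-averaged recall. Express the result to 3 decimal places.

0.615

Micro-averaging pools counts across classes: ΣTP=56, ΣFP=35, ΣFN=35.
Micro-recall = TP/(TP+FN) on pooled counts = 0.615 (equals overall accuracy in single-label multiclass).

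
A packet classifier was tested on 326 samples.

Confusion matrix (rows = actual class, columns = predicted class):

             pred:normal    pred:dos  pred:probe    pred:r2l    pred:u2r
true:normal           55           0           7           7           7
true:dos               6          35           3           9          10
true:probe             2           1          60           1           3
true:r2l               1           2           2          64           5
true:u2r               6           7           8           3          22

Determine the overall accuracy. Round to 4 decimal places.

0.7239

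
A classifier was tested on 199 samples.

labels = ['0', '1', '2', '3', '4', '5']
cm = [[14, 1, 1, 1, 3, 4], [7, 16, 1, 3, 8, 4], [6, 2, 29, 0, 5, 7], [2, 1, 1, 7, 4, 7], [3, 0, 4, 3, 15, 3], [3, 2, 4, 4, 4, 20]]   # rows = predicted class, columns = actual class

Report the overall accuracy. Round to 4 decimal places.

0.5075

Accuracy = trace / total = (14+16+29+7+15+20=101) / 199 = 101/199 = 0.5075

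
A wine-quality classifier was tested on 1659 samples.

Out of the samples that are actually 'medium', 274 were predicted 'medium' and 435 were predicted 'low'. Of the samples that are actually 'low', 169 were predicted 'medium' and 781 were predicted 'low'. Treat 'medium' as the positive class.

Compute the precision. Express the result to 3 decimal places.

0.619

Precision = TP/(TP+FP) = 274/(274+169) = 274/443 = 0.619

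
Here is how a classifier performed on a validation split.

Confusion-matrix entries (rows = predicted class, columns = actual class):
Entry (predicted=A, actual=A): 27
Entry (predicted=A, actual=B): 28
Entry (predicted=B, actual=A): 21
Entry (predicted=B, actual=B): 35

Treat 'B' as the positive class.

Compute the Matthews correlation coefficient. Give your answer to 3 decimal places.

0.117

MCC = (TP·TN − FP·FN) / √((TP+FP)(TP+FN)(TN+FP)(TN+FN))
Numerator = 35·27 − 21·28 = 357
Denominator = √(56·63·48·55) = √9313920 = 3051.8716
MCC = 357 / 3051.8716 = 0.117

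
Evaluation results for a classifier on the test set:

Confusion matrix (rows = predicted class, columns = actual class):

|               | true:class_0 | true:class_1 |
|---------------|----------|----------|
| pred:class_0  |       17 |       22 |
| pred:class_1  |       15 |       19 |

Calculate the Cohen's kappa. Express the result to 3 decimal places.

Observed agreement pₒ = trace/N = 36/73 = 0.4932
Expected agreement pₑ = Σ (rowᵢ·colᵢ)/N² = (32·39 + 41·34)/73² = 0.4958
κ = (pₒ − pₑ)/(1 − pₑ) = (0.4932 − 0.4958)/(1 − 0.4958) = -0.005

-0.005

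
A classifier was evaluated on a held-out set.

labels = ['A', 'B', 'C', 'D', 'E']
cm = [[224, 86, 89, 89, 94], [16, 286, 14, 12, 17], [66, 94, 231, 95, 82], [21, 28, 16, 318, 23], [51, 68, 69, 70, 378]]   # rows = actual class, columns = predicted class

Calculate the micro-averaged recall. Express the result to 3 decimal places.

0.566

Micro-averaging pools counts across classes: ΣTP=1437, ΣFP=1100, ΣFN=1100.
Micro-recall = TP/(TP+FN) on pooled counts = 0.566 (equals overall accuracy in single-label multiclass).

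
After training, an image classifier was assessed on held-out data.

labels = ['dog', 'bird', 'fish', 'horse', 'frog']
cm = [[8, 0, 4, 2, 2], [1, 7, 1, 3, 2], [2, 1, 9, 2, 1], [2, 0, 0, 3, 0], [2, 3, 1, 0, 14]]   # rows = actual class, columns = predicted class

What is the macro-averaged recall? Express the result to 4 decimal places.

Per-class recall (TP/(TP+FN)):
  dog: TP=8, FN=0+4+2+2=8 → 8/16 = 0.50000
  bird: TP=7, FN=1+1+3+2=7 → 7/14 = 0.50000
  fish: TP=9, FN=2+1+2+1=6 → 9/15 = 0.60000
  horse: TP=3, FN=2+0+0+0=2 → 3/5 = 0.60000
  frog: TP=14, FN=2+3+1+0=6 → 14/20 = 0.70000
Macro-recall = mean = (0.50000 + 0.50000 + 0.60000 + 0.60000 + 0.70000) / 5 = 0.5800

0.5800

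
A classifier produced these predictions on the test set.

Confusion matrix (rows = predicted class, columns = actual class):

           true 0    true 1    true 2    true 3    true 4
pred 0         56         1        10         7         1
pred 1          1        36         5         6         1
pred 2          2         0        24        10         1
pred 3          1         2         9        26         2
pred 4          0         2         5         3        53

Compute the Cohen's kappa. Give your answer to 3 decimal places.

0.672

Observed agreement pₒ = trace/N = 195/264 = 0.7386
Expected agreement pₑ = Σ (rowᵢ·colᵢ)/N² = (60·75 + 41·49 + 53·37 + 52·40 + 58·63)/264² = 0.2038
κ = (pₒ − pₑ)/(1 − pₑ) = (0.7386 − 0.2038)/(1 − 0.2038) = 0.672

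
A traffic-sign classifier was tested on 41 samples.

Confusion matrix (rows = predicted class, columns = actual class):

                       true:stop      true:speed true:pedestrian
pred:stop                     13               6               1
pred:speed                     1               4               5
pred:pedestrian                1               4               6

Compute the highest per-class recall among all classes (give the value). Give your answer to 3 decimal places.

Per-class recall (TP/(TP+FN)):
  stop: TP=13, FN=1+1=2 → 13/15 = 0.8667
  speed: TP=4, FN=6+4=10 → 4/14 = 0.2857
  pedestrian: TP=6, FN=1+5=6 → 6/12 = 0.5000
Highest is class 'stop' with recall = 0.867.

0.867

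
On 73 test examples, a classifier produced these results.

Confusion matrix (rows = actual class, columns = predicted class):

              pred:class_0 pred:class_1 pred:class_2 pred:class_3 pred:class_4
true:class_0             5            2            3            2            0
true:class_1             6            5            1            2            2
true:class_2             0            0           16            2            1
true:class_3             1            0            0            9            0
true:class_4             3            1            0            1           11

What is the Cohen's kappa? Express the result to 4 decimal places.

Observed agreement pₒ = trace/N = 46/73 = 0.63014
Expected agreement pₑ = Σ (rowᵢ·colᵢ)/N² = (12·15 + 16·8 + 19·20 + 10·16 + 16·14)/73² = 0.20116
κ = (pₒ − pₑ)/(1 − pₑ) = (0.63014 − 0.20116)/(1 − 0.20116) = 0.5370

0.5370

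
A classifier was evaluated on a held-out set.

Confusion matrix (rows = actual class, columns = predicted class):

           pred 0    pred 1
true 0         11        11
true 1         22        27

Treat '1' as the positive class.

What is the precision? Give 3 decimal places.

0.711

Precision = TP/(TP+FP) = 27/(27+11) = 27/38 = 0.711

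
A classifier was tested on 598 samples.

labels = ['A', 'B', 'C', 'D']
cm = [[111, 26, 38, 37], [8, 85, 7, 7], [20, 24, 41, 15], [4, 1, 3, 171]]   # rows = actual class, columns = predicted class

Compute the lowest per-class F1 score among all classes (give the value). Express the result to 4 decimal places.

0.4339

Per-class F1 score (2·TP/(2·TP+FP+FN)):
  A: TP=111, FP=8+20+4=32, FN=26+38+37=101 → 222/355 = 0.62535
  B: TP=85, FP=26+24+1=51, FN=8+7+7=22 → 170/243 = 0.69959
  C: TP=41, FP=38+7+3=48, FN=20+24+15=59 → 82/189 = 0.43386
  D: TP=171, FP=37+7+15=59, FN=4+1+3=8 → 342/409 = 0.83619
Lowest is class 'C' with F1 score = 0.4339.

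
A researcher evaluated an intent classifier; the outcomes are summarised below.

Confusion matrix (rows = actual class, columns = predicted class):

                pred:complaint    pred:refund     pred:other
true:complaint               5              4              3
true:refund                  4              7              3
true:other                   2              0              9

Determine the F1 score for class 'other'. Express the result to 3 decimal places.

0.692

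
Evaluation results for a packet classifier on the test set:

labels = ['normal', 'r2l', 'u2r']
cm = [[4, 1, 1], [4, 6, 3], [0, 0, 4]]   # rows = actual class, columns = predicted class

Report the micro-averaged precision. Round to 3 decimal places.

0.609

Micro-averaging pools counts across classes: ΣTP=14, ΣFP=9, ΣFN=9.
Micro-precision = TP/(TP+FP) on pooled counts = 0.609 (equals overall accuracy in single-label multiclass).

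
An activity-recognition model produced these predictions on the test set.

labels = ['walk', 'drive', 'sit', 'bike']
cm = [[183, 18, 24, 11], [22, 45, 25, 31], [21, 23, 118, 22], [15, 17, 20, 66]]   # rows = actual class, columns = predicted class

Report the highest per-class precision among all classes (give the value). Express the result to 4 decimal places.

Per-class precision (TP/(TP+FP)):
  walk: TP=183, FP=22+21+15=58 → 183/241 = 0.75934
  drive: TP=45, FP=18+23+17=58 → 45/103 = 0.43689
  sit: TP=118, FP=24+25+20=69 → 118/187 = 0.63102
  bike: TP=66, FP=11+31+22=64 → 66/130 = 0.50769
Highest is class 'walk' with precision = 0.7593.

0.7593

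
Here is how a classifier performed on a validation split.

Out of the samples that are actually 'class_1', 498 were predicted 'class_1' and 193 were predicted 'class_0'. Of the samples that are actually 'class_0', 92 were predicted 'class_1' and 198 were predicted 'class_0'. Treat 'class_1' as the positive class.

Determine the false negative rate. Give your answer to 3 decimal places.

FNR = FN/(FN+TP) = 193/(193+498) = 0.279

0.279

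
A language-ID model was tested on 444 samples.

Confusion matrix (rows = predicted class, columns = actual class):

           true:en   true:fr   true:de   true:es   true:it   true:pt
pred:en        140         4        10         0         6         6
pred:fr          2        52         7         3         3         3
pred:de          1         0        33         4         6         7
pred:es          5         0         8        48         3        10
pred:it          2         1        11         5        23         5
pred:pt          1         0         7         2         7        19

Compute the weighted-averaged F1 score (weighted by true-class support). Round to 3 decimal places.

0.695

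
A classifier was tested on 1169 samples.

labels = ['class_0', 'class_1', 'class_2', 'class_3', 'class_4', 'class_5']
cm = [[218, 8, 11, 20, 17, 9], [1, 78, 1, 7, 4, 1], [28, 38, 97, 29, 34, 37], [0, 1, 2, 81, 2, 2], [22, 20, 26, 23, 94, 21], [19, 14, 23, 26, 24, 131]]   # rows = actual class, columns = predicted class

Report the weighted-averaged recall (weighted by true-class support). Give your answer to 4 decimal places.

0.5979

Per-class recall (TP/(TP+FN)):
  class_0: TP=218, FN=8+11+20+17+9=65 → 218/283 = 0.77032
  class_1: TP=78, FN=1+1+7+4+1=14 → 78/92 = 0.84783
  class_2: TP=97, FN=28+38+29+34+37=166 → 97/263 = 0.36882
  class_3: TP=81, FN=0+1+2+2+2=7 → 81/88 = 0.92045
  class_4: TP=94, FN=22+20+26+23+21=112 → 94/206 = 0.45631
  class_5: TP=131, FN=19+14+23+26+24=106 → 131/237 = 0.55274
Weighted-recall = Σ (supportᵢ/N)·recallᵢ with N=1169: (283/1169)·0.77032 + (92/1169)·0.84783 + (263/1169)·0.36882 + (88/1169)·0.92045 + (206/1169)·0.45631 + (237/1169)·0.55274 = 0.5979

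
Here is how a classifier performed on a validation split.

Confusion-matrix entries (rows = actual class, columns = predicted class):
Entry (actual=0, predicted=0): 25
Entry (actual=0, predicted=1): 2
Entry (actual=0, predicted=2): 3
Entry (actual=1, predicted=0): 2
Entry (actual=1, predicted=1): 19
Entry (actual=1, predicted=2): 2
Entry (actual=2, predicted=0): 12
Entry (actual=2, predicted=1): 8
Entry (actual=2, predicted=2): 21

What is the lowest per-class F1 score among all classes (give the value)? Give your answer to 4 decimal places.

0.6269

Per-class F1 score (2·TP/(2·TP+FP+FN)):
  0: TP=25, FP=2+12=14, FN=2+3=5 → 50/69 = 0.72464
  1: TP=19, FP=2+8=10, FN=2+2=4 → 38/52 = 0.73077
  2: TP=21, FP=3+2=5, FN=12+8=20 → 42/67 = 0.62687
Lowest is class '2' with F1 score = 0.6269.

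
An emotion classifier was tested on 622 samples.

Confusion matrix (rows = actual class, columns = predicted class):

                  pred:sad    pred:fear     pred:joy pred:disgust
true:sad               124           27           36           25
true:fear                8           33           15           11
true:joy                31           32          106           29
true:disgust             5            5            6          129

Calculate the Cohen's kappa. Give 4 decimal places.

Observed agreement pₒ = trace/N = 392/622 = 0.63023
Expected agreement pₑ = Σ (rowᵢ·colᵢ)/N² = (212·168 + 67·97 + 198·163 + 145·194)/622² = 0.26499
κ = (pₒ − pₑ)/(1 − pₑ) = (0.63023 − 0.26499)/(1 − 0.26499) = 0.4969

0.4969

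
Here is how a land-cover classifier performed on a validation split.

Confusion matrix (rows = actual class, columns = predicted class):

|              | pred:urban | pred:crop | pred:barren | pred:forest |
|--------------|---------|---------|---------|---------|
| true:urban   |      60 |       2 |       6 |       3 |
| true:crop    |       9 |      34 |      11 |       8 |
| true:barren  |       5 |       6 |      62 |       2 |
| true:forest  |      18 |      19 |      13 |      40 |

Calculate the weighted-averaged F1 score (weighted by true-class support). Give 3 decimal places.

Per-class F1 score (2·TP/(2·TP+FP+FN)):
  urban: TP=60, FP=9+5+18=32, FN=2+6+3=11 → 120/163 = 0.7362
  crop: TP=34, FP=2+6+19=27, FN=9+11+8=28 → 68/123 = 0.5528
  barren: TP=62, FP=6+11+13=30, FN=5+6+2=13 → 124/167 = 0.7425
  forest: TP=40, FP=3+8+2=13, FN=18+19+13=50 → 80/143 = 0.5594
Weighted-F1 score = Σ (supportᵢ/N)·F1 scoreᵢ with N=298: (71/298)·0.7362 + (62/298)·0.5528 + (75/298)·0.7425 + (90/298)·0.5594 = 0.646

0.646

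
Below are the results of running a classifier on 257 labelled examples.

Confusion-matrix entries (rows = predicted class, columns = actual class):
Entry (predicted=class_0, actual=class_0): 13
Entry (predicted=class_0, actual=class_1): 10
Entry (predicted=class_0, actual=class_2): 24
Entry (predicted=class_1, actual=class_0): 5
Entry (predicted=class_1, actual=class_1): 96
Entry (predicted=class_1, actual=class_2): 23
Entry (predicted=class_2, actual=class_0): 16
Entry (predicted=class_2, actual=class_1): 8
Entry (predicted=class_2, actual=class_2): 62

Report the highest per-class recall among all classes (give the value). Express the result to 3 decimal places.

Per-class recall (TP/(TP+FN)):
  class_0: TP=13, FN=5+16=21 → 13/34 = 0.3824
  class_1: TP=96, FN=10+8=18 → 96/114 = 0.8421
  class_2: TP=62, FN=24+23=47 → 62/109 = 0.5688
Highest is class 'class_1' with recall = 0.842.

0.842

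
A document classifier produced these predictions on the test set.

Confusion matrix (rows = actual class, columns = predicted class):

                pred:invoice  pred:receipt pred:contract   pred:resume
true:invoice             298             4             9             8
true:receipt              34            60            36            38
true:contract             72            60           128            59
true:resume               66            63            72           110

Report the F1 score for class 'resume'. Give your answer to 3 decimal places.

One-vs-rest for 'resume': TP = diagonal; FP = other classes predicted 'resume'; FN = 'resume' predicted as other.
F1 score = 2·TP/(2·TP+FP+FN).
resume: TP=110, FP=8+38+59=105, FN=66+63+72=201 → 220/526 = 0.4183

0.418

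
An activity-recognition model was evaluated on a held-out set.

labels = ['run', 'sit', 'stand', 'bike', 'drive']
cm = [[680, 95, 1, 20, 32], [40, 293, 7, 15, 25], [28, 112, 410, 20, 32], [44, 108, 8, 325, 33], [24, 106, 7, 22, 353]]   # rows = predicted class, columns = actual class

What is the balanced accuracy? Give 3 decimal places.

0.748

Balanced accuracy = mean of per-class recall.
  run: recall = 680/816 = 0.8333
  sit: recall = 293/714 = 0.4104
  stand: recall = 410/433 = 0.9469
  bike: recall = 325/402 = 0.8085
  drive: recall = 353/475 = 0.7432
Mean = (0.8333 + 0.4104 + 0.9469 + 0.8085 + 0.7432) / 5 = 0.748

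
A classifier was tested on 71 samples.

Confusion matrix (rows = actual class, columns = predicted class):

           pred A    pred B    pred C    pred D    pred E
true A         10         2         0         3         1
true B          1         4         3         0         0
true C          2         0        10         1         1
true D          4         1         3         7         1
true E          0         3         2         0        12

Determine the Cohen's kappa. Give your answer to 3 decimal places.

0.504

Observed agreement pₒ = trace/N = 43/71 = 0.6056
Expected agreement pₑ = Σ (rowᵢ·colᵢ)/N² = (16·17 + 8·10 + 14·18 + 16·11 + 17·15)/71² = 0.2053
κ = (pₒ − pₑ)/(1 − pₑ) = (0.6056 − 0.2053)/(1 − 0.2053) = 0.504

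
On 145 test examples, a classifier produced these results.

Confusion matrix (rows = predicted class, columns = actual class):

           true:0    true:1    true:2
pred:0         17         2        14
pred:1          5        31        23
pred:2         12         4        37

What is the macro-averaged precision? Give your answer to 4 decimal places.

Per-class precision (TP/(TP+FP)):
  0: TP=17, FP=2+14=16 → 17/33 = 0.51515
  1: TP=31, FP=5+23=28 → 31/59 = 0.52542
  2: TP=37, FP=12+4=16 → 37/53 = 0.69811
Macro-precision = mean = (0.51515 + 0.52542 + 0.69811) / 3 = 0.5796

0.5796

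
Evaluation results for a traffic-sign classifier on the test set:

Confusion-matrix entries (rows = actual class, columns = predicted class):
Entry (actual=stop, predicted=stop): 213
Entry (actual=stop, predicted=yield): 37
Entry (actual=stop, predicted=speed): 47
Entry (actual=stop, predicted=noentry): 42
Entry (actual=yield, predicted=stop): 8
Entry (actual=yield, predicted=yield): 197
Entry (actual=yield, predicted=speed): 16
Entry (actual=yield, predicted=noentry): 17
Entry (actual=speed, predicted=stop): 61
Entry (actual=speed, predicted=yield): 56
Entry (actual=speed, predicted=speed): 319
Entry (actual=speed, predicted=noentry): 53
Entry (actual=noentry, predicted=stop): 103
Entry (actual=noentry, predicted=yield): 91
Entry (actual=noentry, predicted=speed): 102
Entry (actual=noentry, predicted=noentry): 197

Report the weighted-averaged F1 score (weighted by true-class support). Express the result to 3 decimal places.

Per-class F1 score (2·TP/(2·TP+FP+FN)):
  stop: TP=213, FP=8+61+103=172, FN=37+47+42=126 → 426/724 = 0.5884
  yield: TP=197, FP=37+56+91=184, FN=8+16+17=41 → 394/619 = 0.6365
  speed: TP=319, FP=47+16+102=165, FN=61+56+53=170 → 638/973 = 0.6557
  noentry: TP=197, FP=42+17+53=112, FN=103+91+102=296 → 394/802 = 0.4913
Weighted-F1 score = Σ (supportᵢ/N)·F1 scoreᵢ with N=1559: (339/1559)·0.5884 + (238/1559)·0.6365 + (489/1559)·0.6557 + (493/1559)·0.4913 = 0.586

0.586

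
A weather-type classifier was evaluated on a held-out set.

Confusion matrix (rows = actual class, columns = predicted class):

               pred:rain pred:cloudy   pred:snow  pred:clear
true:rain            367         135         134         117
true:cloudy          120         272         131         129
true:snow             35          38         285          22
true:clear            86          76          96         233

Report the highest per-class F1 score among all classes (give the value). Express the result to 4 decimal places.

0.5556

Per-class F1 score (2·TP/(2·TP+FP+FN)):
  rain: TP=367, FP=120+35+86=241, FN=135+134+117=386 → 734/1361 = 0.53931
  cloudy: TP=272, FP=135+38+76=249, FN=120+131+129=380 → 544/1173 = 0.46377
  snow: TP=285, FP=134+131+96=361, FN=35+38+22=95 → 570/1026 = 0.55556
  clear: TP=233, FP=117+129+22=268, FN=86+76+96=258 → 466/992 = 0.46976
Highest is class 'snow' with F1 score = 0.5556.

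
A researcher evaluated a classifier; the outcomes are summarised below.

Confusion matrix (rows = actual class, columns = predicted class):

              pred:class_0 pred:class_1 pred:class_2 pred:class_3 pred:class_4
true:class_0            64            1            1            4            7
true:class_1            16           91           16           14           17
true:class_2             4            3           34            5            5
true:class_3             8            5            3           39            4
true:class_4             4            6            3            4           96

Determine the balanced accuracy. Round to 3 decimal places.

Balanced accuracy = mean of per-class recall.
  class_0: recall = 64/77 = 0.8312
  class_1: recall = 91/154 = 0.5909
  class_2: recall = 34/51 = 0.6667
  class_3: recall = 39/59 = 0.6610
  class_4: recall = 96/113 = 0.8496
Mean = (0.8312 + 0.5909 + 0.6667 + 0.6610 + 0.8496) / 5 = 0.720

0.720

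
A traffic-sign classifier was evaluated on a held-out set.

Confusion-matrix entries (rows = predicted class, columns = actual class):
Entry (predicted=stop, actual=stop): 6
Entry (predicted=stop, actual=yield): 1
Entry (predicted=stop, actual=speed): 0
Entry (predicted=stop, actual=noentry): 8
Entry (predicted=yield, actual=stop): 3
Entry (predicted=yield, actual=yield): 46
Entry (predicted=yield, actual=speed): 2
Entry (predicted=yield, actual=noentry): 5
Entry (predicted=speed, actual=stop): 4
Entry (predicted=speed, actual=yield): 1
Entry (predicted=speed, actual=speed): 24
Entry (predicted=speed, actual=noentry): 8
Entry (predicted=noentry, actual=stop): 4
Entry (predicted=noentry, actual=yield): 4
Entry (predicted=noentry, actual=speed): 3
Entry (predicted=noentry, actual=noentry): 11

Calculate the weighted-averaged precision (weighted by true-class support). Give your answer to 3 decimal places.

0.649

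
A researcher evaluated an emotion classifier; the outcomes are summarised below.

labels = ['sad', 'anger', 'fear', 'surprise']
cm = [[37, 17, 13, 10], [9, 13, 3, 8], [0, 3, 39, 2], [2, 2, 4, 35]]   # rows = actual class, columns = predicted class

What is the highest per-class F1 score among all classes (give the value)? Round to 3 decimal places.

Per-class F1 score (2·TP/(2·TP+FP+FN)):
  sad: TP=37, FP=9+0+2=11, FN=17+13+10=40 → 74/125 = 0.5920
  anger: TP=13, FP=17+3+2=22, FN=9+3+8=20 → 26/68 = 0.3824
  fear: TP=39, FP=13+3+4=20, FN=0+3+2=5 → 78/103 = 0.7573
  surprise: TP=35, FP=10+8+2=20, FN=2+2+4=8 → 70/98 = 0.7143
Highest is class 'fear' with F1 score = 0.757.

0.757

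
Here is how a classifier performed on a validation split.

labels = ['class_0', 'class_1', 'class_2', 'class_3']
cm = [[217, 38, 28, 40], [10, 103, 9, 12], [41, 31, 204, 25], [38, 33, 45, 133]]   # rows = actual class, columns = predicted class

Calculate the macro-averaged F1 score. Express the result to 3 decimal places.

0.643

Per-class F1 score (2·TP/(2·TP+FP+FN)):
  class_0: TP=217, FP=10+41+38=89, FN=38+28+40=106 → 434/629 = 0.6900
  class_1: TP=103, FP=38+31+33=102, FN=10+9+12=31 → 206/339 = 0.6077
  class_2: TP=204, FP=28+9+45=82, FN=41+31+25=97 → 408/587 = 0.6951
  class_3: TP=133, FP=40+12+25=77, FN=38+33+45=116 → 266/459 = 0.5795
Macro-F1 score = mean = (0.6900 + 0.6077 + 0.6951 + 0.5795) / 4 = 0.643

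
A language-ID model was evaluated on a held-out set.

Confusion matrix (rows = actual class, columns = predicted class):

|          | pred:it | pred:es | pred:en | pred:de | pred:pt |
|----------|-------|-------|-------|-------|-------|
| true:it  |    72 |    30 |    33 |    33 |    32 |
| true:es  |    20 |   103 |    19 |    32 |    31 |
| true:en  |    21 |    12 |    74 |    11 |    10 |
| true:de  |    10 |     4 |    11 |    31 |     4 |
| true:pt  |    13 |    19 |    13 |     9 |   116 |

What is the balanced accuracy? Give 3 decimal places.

Balanced accuracy = mean of per-class recall.
  it: recall = 72/200 = 0.3600
  es: recall = 103/205 = 0.5024
  en: recall = 74/128 = 0.5781
  de: recall = 31/60 = 0.5167
  pt: recall = 116/170 = 0.6824
Mean = (0.3600 + 0.5024 + 0.5781 + 0.5167 + 0.6824) / 5 = 0.528

0.528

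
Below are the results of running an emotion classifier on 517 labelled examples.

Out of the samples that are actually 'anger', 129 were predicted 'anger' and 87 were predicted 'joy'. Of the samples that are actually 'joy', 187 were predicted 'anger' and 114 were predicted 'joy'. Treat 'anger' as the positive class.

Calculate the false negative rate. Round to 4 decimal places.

0.4028

FNR = FN/(FN+TP) = 87/(87+129) = 0.4028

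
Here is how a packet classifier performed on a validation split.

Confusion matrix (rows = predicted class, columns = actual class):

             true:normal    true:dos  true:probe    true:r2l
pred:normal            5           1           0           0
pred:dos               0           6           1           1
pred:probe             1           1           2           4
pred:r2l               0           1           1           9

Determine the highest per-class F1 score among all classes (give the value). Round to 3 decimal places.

0.833

Per-class F1 score (2·TP/(2·TP+FP+FN)):
  normal: TP=5, FP=1+0+0=1, FN=0+1+0=1 → 10/12 = 0.8333
  dos: TP=6, FP=0+1+1=2, FN=1+1+1=3 → 12/17 = 0.7059
  probe: TP=2, FP=1+1+4=6, FN=0+1+1=2 → 4/12 = 0.3333
  r2l: TP=9, FP=0+1+1=2, FN=0+1+4=5 → 18/25 = 0.7200
Highest is class 'normal' with F1 score = 0.833.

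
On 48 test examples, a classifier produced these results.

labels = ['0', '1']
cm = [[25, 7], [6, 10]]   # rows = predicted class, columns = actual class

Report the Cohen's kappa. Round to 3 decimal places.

Observed agreement pₒ = trace/N = 35/48 = 0.7292
Expected agreement pₑ = Σ (rowᵢ·colᵢ)/N² = (31·32 + 17·16)/48² = 0.5486
κ = (pₒ − pₑ)/(1 − pₑ) = (0.7292 − 0.5486)/(1 − 0.5486) = 0.400

0.400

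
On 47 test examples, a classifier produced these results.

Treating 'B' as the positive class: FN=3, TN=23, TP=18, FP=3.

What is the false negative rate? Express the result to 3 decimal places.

FNR = FN/(FN+TP) = 3/(3+18) = 0.143

0.143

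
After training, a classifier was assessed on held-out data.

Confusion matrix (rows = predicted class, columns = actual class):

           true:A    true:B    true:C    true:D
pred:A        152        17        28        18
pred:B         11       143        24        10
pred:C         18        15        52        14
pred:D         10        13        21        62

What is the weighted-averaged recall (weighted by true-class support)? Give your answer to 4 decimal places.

0.6727

Per-class recall (TP/(TP+FN)):
  A: TP=152, FN=11+18+10=39 → 152/191 = 0.79581
  B: TP=143, FN=17+15+13=45 → 143/188 = 0.76064
  C: TP=52, FN=28+24+21=73 → 52/125 = 0.41600
  D: TP=62, FN=18+10+14=42 → 62/104 = 0.59615
Weighted-recall = Σ (supportᵢ/N)·recallᵢ with N=608: (191/608)·0.79581 + (188/608)·0.76064 + (125/608)·0.41600 + (104/608)·0.59615 = 0.6727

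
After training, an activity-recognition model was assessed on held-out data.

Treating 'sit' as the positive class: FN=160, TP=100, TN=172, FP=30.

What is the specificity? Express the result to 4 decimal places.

0.8515

Specificity = TN/(TN+FP) = 172/(172+30) = 0.8515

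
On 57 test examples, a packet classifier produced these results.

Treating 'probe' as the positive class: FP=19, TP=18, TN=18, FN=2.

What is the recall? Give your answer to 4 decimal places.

0.9000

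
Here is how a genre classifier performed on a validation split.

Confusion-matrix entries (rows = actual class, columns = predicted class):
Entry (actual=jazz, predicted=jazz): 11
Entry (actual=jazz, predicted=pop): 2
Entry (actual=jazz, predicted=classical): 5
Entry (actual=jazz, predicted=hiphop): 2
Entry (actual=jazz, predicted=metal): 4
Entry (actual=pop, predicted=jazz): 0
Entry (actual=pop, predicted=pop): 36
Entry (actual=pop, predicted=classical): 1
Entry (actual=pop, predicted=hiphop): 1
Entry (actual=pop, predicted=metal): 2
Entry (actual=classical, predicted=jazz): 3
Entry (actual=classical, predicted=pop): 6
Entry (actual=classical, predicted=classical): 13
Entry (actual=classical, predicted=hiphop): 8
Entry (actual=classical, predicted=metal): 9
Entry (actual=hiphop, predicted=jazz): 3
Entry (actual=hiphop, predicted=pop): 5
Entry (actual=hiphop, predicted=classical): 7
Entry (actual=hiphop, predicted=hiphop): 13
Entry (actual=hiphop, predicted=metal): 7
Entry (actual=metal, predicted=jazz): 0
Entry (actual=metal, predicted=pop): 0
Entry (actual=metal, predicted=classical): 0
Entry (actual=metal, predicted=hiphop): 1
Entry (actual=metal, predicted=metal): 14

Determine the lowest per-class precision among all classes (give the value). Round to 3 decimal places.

0.389

Per-class precision (TP/(TP+FP)):
  jazz: TP=11, FP=0+3+3+0=6 → 11/17 = 0.6471
  pop: TP=36, FP=2+6+5+0=13 → 36/49 = 0.7347
  classical: TP=13, FP=5+1+7+0=13 → 13/26 = 0.5000
  hiphop: TP=13, FP=2+1+8+1=12 → 13/25 = 0.5200
  metal: TP=14, FP=4+2+9+7=22 → 14/36 = 0.3889
Lowest is class 'metal' with precision = 0.389.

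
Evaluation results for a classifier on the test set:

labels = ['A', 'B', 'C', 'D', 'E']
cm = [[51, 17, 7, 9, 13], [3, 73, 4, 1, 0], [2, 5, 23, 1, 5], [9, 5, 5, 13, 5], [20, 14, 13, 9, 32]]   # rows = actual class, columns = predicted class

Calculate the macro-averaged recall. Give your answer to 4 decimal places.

Per-class recall (TP/(TP+FN)):
  A: TP=51, FN=17+7+9+13=46 → 51/97 = 0.52577
  B: TP=73, FN=3+4+1+0=8 → 73/81 = 0.90123
  C: TP=23, FN=2+5+1+5=13 → 23/36 = 0.63889
  D: TP=13, FN=9+5+5+5=24 → 13/37 = 0.35135
  E: TP=32, FN=20+14+13+9=56 → 32/88 = 0.36364
Macro-recall = mean = (0.52577 + 0.90123 + 0.63889 + 0.35135 + 0.36364) / 5 = 0.5562

0.5562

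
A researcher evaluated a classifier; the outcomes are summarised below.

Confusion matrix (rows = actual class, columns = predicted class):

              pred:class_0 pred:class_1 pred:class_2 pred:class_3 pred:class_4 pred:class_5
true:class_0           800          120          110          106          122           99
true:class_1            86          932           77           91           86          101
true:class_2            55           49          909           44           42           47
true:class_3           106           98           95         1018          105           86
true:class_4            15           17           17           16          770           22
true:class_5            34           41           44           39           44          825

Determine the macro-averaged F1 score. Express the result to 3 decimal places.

0.725

Per-class F1 score (2·TP/(2·TP+FP+FN)):
  class_0: TP=800, FP=86+55+106+15+34=296, FN=120+110+106+122+99=557 → 1600/2453 = 0.6523
  class_1: TP=932, FP=120+49+98+17+41=325, FN=86+77+91+86+101=441 → 1864/2630 = 0.7087
  class_2: TP=909, FP=110+77+95+17+44=343, FN=55+49+44+42+47=237 → 1818/2398 = 0.7581
  class_3: TP=1018, FP=106+91+44+16+39=296, FN=106+98+95+105+86=490 → 2036/2822 = 0.7215
  class_4: TP=770, FP=122+86+42+105+44=399, FN=15+17+17+16+22=87 → 1540/2026 = 0.7601
  class_5: TP=825, FP=99+101+47+86+22=355, FN=34+41+44+39+44=202 → 1650/2207 = 0.7476
Macro-F1 score = mean = (0.6523 + 0.7087 + 0.7581 + 0.7215 + 0.7601 + 0.7476) / 6 = 0.725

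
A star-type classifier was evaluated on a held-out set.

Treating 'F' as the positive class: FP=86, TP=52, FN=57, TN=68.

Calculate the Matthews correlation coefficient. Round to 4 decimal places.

-0.0803

MCC = (TP·TN − FP·FN) / √((TP+FP)(TP+FN)(TN+FP)(TN+FN))
Numerator = 52·68 − 86·57 = -1366
Denominator = √(138·109·154·125) = √289558500 = 17016.4185
MCC = -1366 / 17016.4185 = -0.0803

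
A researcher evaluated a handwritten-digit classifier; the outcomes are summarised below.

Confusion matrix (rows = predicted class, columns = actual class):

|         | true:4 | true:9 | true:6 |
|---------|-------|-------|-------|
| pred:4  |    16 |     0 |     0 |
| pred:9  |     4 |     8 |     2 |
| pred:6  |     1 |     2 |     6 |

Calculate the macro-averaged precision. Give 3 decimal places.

0.746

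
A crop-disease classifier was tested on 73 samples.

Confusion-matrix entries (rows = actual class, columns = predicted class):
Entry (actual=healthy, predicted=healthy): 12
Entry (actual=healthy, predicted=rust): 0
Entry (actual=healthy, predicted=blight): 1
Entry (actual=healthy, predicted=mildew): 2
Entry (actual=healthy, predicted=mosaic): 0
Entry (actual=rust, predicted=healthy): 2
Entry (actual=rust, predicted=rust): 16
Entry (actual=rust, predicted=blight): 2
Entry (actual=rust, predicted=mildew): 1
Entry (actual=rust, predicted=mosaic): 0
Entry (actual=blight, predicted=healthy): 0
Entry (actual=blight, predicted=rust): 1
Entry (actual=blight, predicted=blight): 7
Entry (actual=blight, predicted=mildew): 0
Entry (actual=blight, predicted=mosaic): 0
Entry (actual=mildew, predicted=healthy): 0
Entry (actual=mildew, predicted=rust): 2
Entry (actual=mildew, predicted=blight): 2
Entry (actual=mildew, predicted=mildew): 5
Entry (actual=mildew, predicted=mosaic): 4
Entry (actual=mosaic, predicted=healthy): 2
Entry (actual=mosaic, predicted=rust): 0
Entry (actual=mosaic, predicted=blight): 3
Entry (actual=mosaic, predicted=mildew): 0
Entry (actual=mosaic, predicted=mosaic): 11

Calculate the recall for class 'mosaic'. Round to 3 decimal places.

Take TP from the diagonal, FP from the rest of the 'mosaic' prediction marginal, FN from the rest of the 'mosaic' actual marginal.
recall = TP/(TP+FN).
mosaic: TP=11, FN=2+0+3+0=5 → 11/16 = 0.6875

0.688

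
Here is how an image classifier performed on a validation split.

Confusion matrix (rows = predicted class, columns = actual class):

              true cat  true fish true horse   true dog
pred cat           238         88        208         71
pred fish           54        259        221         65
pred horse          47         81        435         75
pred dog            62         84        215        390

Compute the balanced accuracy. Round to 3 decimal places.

Balanced accuracy = mean of per-class recall.
  cat: recall = 238/401 = 0.5935
  fish: recall = 259/512 = 0.5059
  horse: recall = 435/1079 = 0.4032
  dog: recall = 390/601 = 0.6489
Mean = (0.5935 + 0.5059 + 0.4032 + 0.6489) / 4 = 0.538

0.538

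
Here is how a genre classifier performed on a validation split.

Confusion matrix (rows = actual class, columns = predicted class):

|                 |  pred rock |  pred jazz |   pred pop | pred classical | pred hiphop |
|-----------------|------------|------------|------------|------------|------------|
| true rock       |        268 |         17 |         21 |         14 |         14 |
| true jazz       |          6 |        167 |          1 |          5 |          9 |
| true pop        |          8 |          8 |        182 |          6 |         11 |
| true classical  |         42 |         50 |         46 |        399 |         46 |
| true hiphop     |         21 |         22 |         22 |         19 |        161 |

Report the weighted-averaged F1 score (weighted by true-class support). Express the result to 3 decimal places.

0.753

Per-class F1 score (2·TP/(2·TP+FP+FN)):
  rock: TP=268, FP=6+8+42+21=77, FN=17+21+14+14=66 → 536/679 = 0.7894
  jazz: TP=167, FP=17+8+50+22=97, FN=6+1+5+9=21 → 334/452 = 0.7389
  pop: TP=182, FP=21+1+46+22=90, FN=8+8+6+11=33 → 364/487 = 0.7474
  classical: TP=399, FP=14+5+6+19=44, FN=42+50+46+46=184 → 798/1026 = 0.7778
  hiphop: TP=161, FP=14+9+11+46=80, FN=21+22+22+19=84 → 322/486 = 0.6626
Weighted-F1 score = Σ (supportᵢ/N)·F1 scoreᵢ with N=1565: (334/1565)·0.7894 + (188/1565)·0.7389 + (215/1565)·0.7474 + (583/1565)·0.7778 + (245/1565)·0.6626 = 0.753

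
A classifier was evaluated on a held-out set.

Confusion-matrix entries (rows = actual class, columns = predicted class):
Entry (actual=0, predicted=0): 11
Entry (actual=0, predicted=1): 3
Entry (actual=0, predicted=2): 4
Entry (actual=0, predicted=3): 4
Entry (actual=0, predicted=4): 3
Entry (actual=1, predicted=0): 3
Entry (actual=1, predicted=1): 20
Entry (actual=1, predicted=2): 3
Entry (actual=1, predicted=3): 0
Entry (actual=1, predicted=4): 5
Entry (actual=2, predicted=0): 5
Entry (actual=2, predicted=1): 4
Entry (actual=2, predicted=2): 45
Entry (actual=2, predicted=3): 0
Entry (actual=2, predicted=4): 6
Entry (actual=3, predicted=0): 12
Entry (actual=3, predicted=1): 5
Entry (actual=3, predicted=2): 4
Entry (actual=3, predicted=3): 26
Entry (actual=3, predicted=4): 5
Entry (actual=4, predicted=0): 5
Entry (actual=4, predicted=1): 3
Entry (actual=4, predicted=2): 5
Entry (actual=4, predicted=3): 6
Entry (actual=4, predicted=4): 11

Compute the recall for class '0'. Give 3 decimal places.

One-vs-rest for '0': TP = diagonal; FP = other classes predicted '0'; FN = '0' predicted as other.
recall = TP/(TP+FN).
0: TP=11, FN=3+4+4+3=14 → 11/25 = 0.4400

0.440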